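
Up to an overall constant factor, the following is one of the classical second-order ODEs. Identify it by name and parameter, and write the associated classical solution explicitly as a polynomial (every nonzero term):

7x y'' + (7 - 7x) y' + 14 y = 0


All three coefficients share the factor 7; dividing through by 7 gives  x y'' + (1 - x) y' + 2 y = 0.
This matches the Laguerre equation x y'' + (1 - x) y' + n y = 0 with n = 2; the polynomial solution is L_2(x).
With y = sum_k a_k x^k, matching x^k gives (k+1)k a_{k+1} + (k+1) a_{k+1} - k a_k + n a_k = 0, i.e. (k+1)^2 a_{k+1} = (k - n) a_k = (k - 2) a_k. The right side vanishes at k = 2, so the series terminates at degree 2.
Standard normalization L_n(0) = 1 gives a_0 = 1. Work upward with a_{k+1} = (k - 2) a_k / (k+1)^2:
  a_1 = (0 - 2)(1) / 1^2 = -2/1 = -2
  a_2 = (1 - 2)(-2) / 2^2 = 2/4 = 1/2
Hence L_2(x) = x^2/2 - 2 x + 1.

L_2(x); series = x^2/2 - 2 x + 1


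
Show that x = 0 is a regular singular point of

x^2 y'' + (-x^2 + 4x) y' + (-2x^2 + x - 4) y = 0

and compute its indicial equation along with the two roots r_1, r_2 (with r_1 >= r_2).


Divide by x^2 to reach normal form y'' + P_1(x) y' + P_2(x) y = 0 with P_1(x) = -1 + 4/x and P_2(x) = -2 + 1/x - 4/x^2.
x = 0 is a singular point because the y'-coefficient -1 + 4/x has a pole at x = 0 and the y-coefficient -2 + 1/x - 4/x^2 has a pole at x = 0.
It is a regular singular point because x P_1(x) = p(x) = 4 - x and x^2 P_2(x) = q(x) = -2x^2 + x - 4 are polynomials, hence analytic at x = 0.
p(0) = 4,  q(0) = -4.
Indicial equation: r(r-1) + p(0) r + q(0) = 0, i.e. r^2 + (p(0) - 1) r + q(0) = 0, i.e. r^2 + 3 r - 4 = 0.
Discriminant: (3)^2 - 4(-4) = 25, so r = (-3 ± 5)/2.
Solving: r_1 = 1, r_2 = -4.

indicial: r^2 + 3 r - 4 = 0; roots r_1 = 1, r_2 = -4


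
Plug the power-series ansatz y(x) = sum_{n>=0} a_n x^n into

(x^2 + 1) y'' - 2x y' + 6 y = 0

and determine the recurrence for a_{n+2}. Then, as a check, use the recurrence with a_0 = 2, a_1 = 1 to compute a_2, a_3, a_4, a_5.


Substitute y = sum_n a_n x^n.
(1 + 1 x^2) y'' contributes (n+2)(n+1) a_{n+2} + n(n-1) a_n at x^n.
-2 x y'(x) contributes -2 n a_n at x^n.
6 y(x) contributes 6 a_n at x^n.
Matching x^n: (n+2)(n+1) a_{n+2} + (n(n-1) - 2 n + 6) a_n = 0.
Thus a_{n+2} = (-n(n-1) + 2 n - 6) / ((n+1)(n+2)) * a_n.

Check with a_0 = 2, a_1 = 1 (apply the recurrence for n = 0, 1, 2, 3): a_0 = 2, a_1 = 1, a_2 = -6, a_3 = -2/3, a_4 = 2, a_5 = 1/5.

a_(n+2) = (-n(n-1) + 2 n - 6) / ((n+1)(n+2)) * a_n; check: a_0 = 2, a_1 = 1, a_2 = -6, a_3 = -2/3, a_4 = 2, a_5 = 1/5


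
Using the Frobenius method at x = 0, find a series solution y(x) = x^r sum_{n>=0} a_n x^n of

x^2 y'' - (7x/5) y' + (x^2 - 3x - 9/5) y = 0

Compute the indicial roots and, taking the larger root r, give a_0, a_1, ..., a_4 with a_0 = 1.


Write in Frobenius form y'' + (p(x)/x) y' + (q(x)/x^2) y = 0:
  p(x) = -7/5,  q(x) = x^2 - 3x - 9/5.
Indicial equation: r(r-1) + (-7/5) r + (-9/5) = 0 -> roots r_1 = 3, r_2 = -3/5.
Take r = r_1 = 3. Let y(x) = x^r sum_{n>=0} a_n x^n with a_0 = 1.
Substitute y = x^r sum a_n x^n and match x^{r+n}. The recurrence is
  D(n) a_n - 3 a_{n-1} + 1 a_{n-2} = 0,  where D(n) = (r+n)(r+n-1) + (-7/5)(r+n) + (-9/5).
  a_n = [3 a_{n-1} - 1 a_{n-2}] / D(n).
Since the indicial polynomial factors as (r - r_1)(r - r_2), D(n) = (r_1 + n - r_1)(r_1 + n - r_2) = n(n + 18/5).
Evaluating step by step (a_0 = 1):
  n = 1: D(1) = 1(1 + 18/5) = 23/5; numerator = 3(1) = 3; a_1 = (3)/(23/5) = 15/23
  n = 2: D(2) = 2(2 + 18/5) = 56/5; numerator = 3(15/23) - 1(1) = 22/23; a_2 = (22/23)/(56/5) = 55/644
  n = 3: D(3) = 3(3 + 18/5) = 99/5; numerator = 3(55/644) - 1(15/23) = -255/644; a_3 = (-255/644)/(99/5) = -425/21252
  n = 4: D(4) = 4(4 + 18/5) = 152/5; numerator = 3(-425/21252) - 1(55/644) = -515/3542; a_4 = (-515/3542)/(152/5) = -2575/538384

r = 3; a_0 = 1; a_1 = 15/23; a_2 = 55/644; a_3 = -425/21252; a_4 = -2575/538384


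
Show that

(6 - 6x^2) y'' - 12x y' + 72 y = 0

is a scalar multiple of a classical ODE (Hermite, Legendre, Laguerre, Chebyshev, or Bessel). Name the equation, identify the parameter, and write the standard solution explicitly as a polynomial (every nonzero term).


All three coefficients share the factor 6; dividing through by 6 gives  (1 - x^2) y'' - 2x y' + 12 y = 0.
This matches the Legendre equation (1 - x^2) y'' - 2x y' + n(n+1) y = 0 (note the -2x y' term) with n(n+1) = 12, so n = 3; the polynomial solution is P_3(x).
With y = sum_k a_k x^k, matching x^k gives (k+2)(k+1) a_{k+2} = [k(k+1) - n(n+1)] a_k = (k - 3)(k + 4) a_k. The right side vanishes at k = 3, so the series with the parity of 3 terminates at degree 3.
Standard normalization (P_n(1) = 1): leading coefficient (2n)!/(2^n (n!)^2) = 720/(8*36) = 5/2, so a_3 = 5/2. Work downward with a_k = (k+1)(k+2) a_{k+2} / ((k - 3)(k + 4)):
  a_1 = (2)(3)(5/2) / ((1 - 3)(1 + 4)) = 15/(-10) = -3/2
Hence P_3(x) = 5 x^3/2 - 3 x/2.

P_3(x); series = 5 x^3/2 - 3 x/2


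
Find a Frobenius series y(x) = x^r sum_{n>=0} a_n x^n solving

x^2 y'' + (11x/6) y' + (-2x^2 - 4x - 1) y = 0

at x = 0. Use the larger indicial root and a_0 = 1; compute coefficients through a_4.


Write in Frobenius form y'' + (p(x)/x) y' + (q(x)/x^2) y = 0:
  p(x) = 11/6,  q(x) = -2x^2 - 4x - 1.
Indicial equation: r(r-1) + (11/6) r + (-1) = 0 -> roots r_1 = 2/3, r_2 = -3/2.
Take r = r_1 = 2/3. Let y(x) = x^r sum_{n>=0} a_n x^n with a_0 = 1.
Substitute y = x^r sum a_n x^n and match x^{r+n}. The recurrence is
  D(n) a_n - 4 a_{n-1} - 2 a_{n-2} = 0,  where D(n) = (r+n)(r+n-1) + (11/6)(r+n) + (-1).
  a_n = [4 a_{n-1} + 2 a_{n-2}] / D(n).
Since the indicial polynomial factors as (r - r_1)(r - r_2), D(n) = (r_1 + n - r_1)(r_1 + n - r_2) = n(n + 13/6).
Evaluating step by step (a_0 = 1):
  n = 1: D(1) = 1(1 + 13/6) = 19/6; numerator = 4(1) = 4; a_1 = (4)/(19/6) = 24/19
  n = 2: D(2) = 2(2 + 13/6) = 25/3; numerator = 4(24/19) + 2(1) = 134/19; a_2 = (134/19)/(25/3) = 402/475
  n = 3: D(3) = 3(3 + 13/6) = 31/2; numerator = 4(402/475) + 2(24/19) = 2808/475; a_3 = (2808/475)/(31/2) = 5616/14725
  n = 4: D(4) = 4(4 + 13/6) = 74/3; numerator = 4(5616/14725) + 2(402/475) = 47388/14725; a_4 = (47388/14725)/(74/3) = 71082/544825

r = 2/3; a_0 = 1; a_1 = 24/19; a_2 = 402/475; a_3 = 5616/14725; a_4 = 71082/544825


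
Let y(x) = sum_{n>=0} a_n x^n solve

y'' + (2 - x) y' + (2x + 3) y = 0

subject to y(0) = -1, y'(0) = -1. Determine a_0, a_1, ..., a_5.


Ansatz: y(x) = sum_{n>=0} a_n x^n, so y'(x) = sum_{n>=1} n a_n x^(n-1) and y''(x) = sum_{n>=2} n(n-1) a_n x^(n-2).
Substitute into P(x) y'' + Q(x) y' + R(x) y = 0 with P(x) = 1, Q(x) = 2 - x, R(x) = 2x + 3, and match powers of x.
Initial conditions: a_0 = -1, a_1 = -1.
Setting the coefficient of each power of x to zero and solving order by order (substituting the coefficients already found):
  x^0: 2 a_2 + 2 a_1 + 3 a_0 = 0  ->  2 a_2 = -2 a_1 - 3 a_0 = 5  ->  a_2 = 5/2
  x^1: 6 a_3 + 4 a_2 + 2 a_1 + 2 a_0 = 0  ->  6 a_3 = -4 a_2 - 2 a_1 - 2 a_0 = -6  ->  a_3 = -1
  x^2: 12 a_4 + 6 a_3 + a_2 + 2 a_1 = 0  ->  12 a_4 = -6 a_3 - a_2 - 2 a_1 = 11/2  ->  a_4 = 11/24
  x^3: 20 a_5 + 8 a_4 + 2 a_2 = 0  ->  20 a_5 = -8 a_4 - 2 a_2 = -26/3  ->  a_5 = -13/30
Truncated series: y(x) = -1 - x + (5/2) x^2 - x^3 + (11/24) x^4 - (13/30) x^5 + O(x^6).

a_0 = -1; a_1 = -1; a_2 = 5/2; a_3 = -1; a_4 = 11/24; a_5 = -13/30


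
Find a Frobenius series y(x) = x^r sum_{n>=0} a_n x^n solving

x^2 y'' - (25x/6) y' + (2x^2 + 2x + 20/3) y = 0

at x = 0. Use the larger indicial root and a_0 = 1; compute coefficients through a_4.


Write in Frobenius form y'' + (p(x)/x) y' + (q(x)/x^2) y = 0:
  p(x) = -25/6,  q(x) = 2x^2 + 2x + 20/3.
Indicial equation: r(r-1) + (-25/6) r + (20/3) = 0 -> roots r_1 = 8/3, r_2 = 5/2.
Take r = r_1 = 8/3. Let y(x) = x^r sum_{n>=0} a_n x^n with a_0 = 1.
Substitute y = x^r sum a_n x^n and match x^{r+n}. The recurrence is
  D(n) a_n + 2 a_{n-1} + 2 a_{n-2} = 0,  where D(n) = (r+n)(r+n-1) + (-25/6)(r+n) + (20/3).
  a_n = [-2 a_{n-1} - 2 a_{n-2}] / D(n).
Since the indicial polynomial factors as (r - r_1)(r - r_2), D(n) = (r_1 + n - r_1)(r_1 + n - r_2) = n(n + 1/6).
Evaluating step by step (a_0 = 1):
  n = 1: D(1) = 1(1 + 1/6) = 7/6; numerator = -2(1) = -2; a_1 = (-2)/(7/6) = -12/7
  n = 2: D(2) = 2(2 + 1/6) = 13/3; numerator = -2(-12/7) - 2(1) = 10/7; a_2 = (10/7)/(13/3) = 30/91
  n = 3: D(3) = 3(3 + 1/6) = 19/2; numerator = -2(30/91) - 2(-12/7) = 36/13; a_3 = (36/13)/(19/2) = 72/247
  n = 4: D(4) = 4(4 + 1/6) = 50/3; numerator = -2(72/247) - 2(30/91) = -2148/1729; a_4 = (-2148/1729)/(50/3) = -3222/43225

r = 8/3; a_0 = 1; a_1 = -12/7; a_2 = 30/91; a_3 = 72/247; a_4 = -3222/43225


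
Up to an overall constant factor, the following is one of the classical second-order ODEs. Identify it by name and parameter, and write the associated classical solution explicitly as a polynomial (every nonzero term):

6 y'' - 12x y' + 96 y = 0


All three coefficients share the factor 6; dividing through by 6 gives  y'' - 2x y' + 16 y = 0.
This matches the Hermite equation y'' - 2x y' + 2n y = 0 with 2n = 16, so n = 8; the polynomial solution is H_8(x).
With y = sum_k a_k x^k, matching x^k gives (k+2)(k+1) a_{k+2} = 2(k - n) a_k = 2(k - 8) a_k. The right side vanishes at k = 8, so the series with the parity of 8 terminates at degree 8.
Standard normalization: leading coefficient of H_n is 2^n, so a_8 = 2^8 = 256. Work downward with a_k = (k+1)(k+2) a_{k+2} / (2(k - n)):
  a_6 = (7)(8)(256) / (2(6 - 8)) = 14336/(-4) = -3584
  a_4 = (5)(6)(-3584) / (2(4 - 8)) = -107520/(-8) = 13440
  a_2 = (3)(4)(13440) / (2(2 - 8)) = 161280/(-12) = -13440
  a_0 = (1)(2)(-13440) / (2(0 - 8)) = -26880/(-16) = 1680
Hence H_8(x) = 256 x^8 - 3584 x^6 + 13440 x^4 - 13440 x^2 + 1680.

H_8(x); series = 256 x^8 - 3584 x^6 + 13440 x^4 - 13440 x^2 + 1680


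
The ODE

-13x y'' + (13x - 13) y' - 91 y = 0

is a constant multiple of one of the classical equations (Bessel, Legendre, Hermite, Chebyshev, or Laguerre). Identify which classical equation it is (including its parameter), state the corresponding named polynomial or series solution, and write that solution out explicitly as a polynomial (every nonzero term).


All three coefficients share the factor -13; dividing through by -13 gives  x y'' + (1 - x) y' + 7 y = 0.
This matches the Laguerre equation x y'' + (1 - x) y' + n y = 0 with n = 7; the polynomial solution is L_7(x).
With y = sum_k a_k x^k, matching x^k gives (k+1)k a_{k+1} + (k+1) a_{k+1} - k a_k + n a_k = 0, i.e. (k+1)^2 a_{k+1} = (k - n) a_k = (k - 7) a_k. The right side vanishes at k = 7, so the series terminates at degree 7.
Standard normalization L_n(0) = 1 gives a_0 = 1. Work upward with a_{k+1} = (k - 7) a_k / (k+1)^2:
  a_1 = (0 - 7)(1) / 1^2 = -7/1 = -7
  a_2 = (1 - 7)(-7) / 2^2 = 42/4 = 21/2
  a_3 = (2 - 7)(21/2) / 3^2 = (-105/2)/9 = -35/6
  a_4 = (3 - 7)(-35/6) / 4^2 = (70/3)/16 = 35/24
  a_5 = (4 - 7)(35/24) / 5^2 = (-35/8)/25 = -7/40
  a_6 = (5 - 7)(-7/40) / 6^2 = (7/20)/36 = 7/720
  a_7 = (6 - 7)(7/720) / 7^2 = (-7/720)/49 = -1/5040
Hence L_7(x) = -x^7/5040 + 7 x^6/720 - 7 x^5/40 + 35 x^4/24 - 35 x^3/6 + 21 x^2/2 - 7 x + 1.

L_7(x); series = -x^7/5040 + 7 x^6/720 - 7 x^5/40 + 35 x^4/24 - 35 x^3/6 + 21 x^2/2 - 7 x + 1


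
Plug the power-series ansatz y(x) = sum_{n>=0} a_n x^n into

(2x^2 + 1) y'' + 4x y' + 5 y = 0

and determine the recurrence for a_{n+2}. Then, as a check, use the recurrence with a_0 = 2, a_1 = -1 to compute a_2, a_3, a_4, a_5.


Substitute y = sum_n a_n x^n.
(1 + 2 x^2) y'' contributes (n+2)(n+1) a_{n+2} + 2 n(n-1) a_n at x^n.
4 x y'(x) contributes 4 n a_n at x^n.
5 y(x) contributes 5 a_n at x^n.
Matching x^n: (n+2)(n+1) a_{n+2} + (2 n(n-1) + 4 n + 5) a_n = 0.
Thus a_{n+2} = (-2 n(n-1) - 4 n - 5) / ((n+1)(n+2)) * a_n.

Check with a_0 = 2, a_1 = -1 (apply the recurrence for n = 0, 1, 2, 3): a_0 = 2, a_1 = -1, a_2 = -5, a_3 = 3/2, a_4 = 85/12, a_5 = -87/40.

a_(n+2) = (-2 n(n-1) - 4 n - 5) / ((n+1)(n+2)) * a_n; check: a_0 = 2, a_1 = -1, a_2 = -5, a_3 = 3/2, a_4 = 85/12, a_5 = -87/40


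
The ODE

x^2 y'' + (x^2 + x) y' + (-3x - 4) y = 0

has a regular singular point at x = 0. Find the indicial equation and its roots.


Divide by x^2 to reach normal form y'' + P_1(x) y' + P_2(x) y = 0 with P_1(x) = 1 + 1/x and P_2(x) = -3/x - 4/x^2.
x = 0 is a singular point because the y'-coefficient 1 + 1/x has a pole at x = 0 and the y-coefficient -3/x - 4/x^2 has a pole at x = 0.
It is a regular singular point because x P_1(x) = p(x) = x + 1 and x^2 P_2(x) = q(x) = -3x - 4 are polynomials, hence analytic at x = 0.
p(0) = 1,  q(0) = -4.
Indicial equation: r(r-1) + p(0) r + q(0) = 0, i.e. r^2 + (p(0) - 1) r + q(0) = 0, i.e. r^2 - 4 = 0.
Discriminant: (0)^2 - 4(-4) = 16, so r = (0 ± 4)/2.
Solving: r_1 = 2, r_2 = -2.

indicial: r^2 - 4 = 0; roots r_1 = 2, r_2 = -2


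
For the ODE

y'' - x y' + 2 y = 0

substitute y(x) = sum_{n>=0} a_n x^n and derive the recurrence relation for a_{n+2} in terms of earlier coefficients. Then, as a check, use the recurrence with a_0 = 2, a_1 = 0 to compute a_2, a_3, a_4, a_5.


Substitute y = sum_n a_n x^n.
y''(x) has coefficient (n+2)(n+1) a_{n+2} at x^n;
-x y'(x) has coefficient -n a_n at x^n (shift);
2 y(x) has coefficient 2 a_n at x^n.
Matching x^n: (n+2)(n+1) a_{n+2} + (-n + 2) a_n = 0.
Thus a_{n+2} = (n - 2) / ((n+1)(n+2)) * a_n.

Check with a_0 = 2, a_1 = 0 (apply the recurrence for n = 0, 1, 2, 3): a_0 = 2, a_1 = 0, a_2 = -2, a_3 = 0, a_4 = 0, a_5 = 0.

a_(n+2) = (n - 2) / ((n+1)(n+2)) * a_n; check: a_0 = 2, a_1 = 0, a_2 = -2, a_3 = 0, a_4 = 0, a_5 = 0


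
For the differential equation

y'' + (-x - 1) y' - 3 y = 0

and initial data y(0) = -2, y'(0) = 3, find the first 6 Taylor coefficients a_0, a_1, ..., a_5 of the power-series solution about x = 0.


Ansatz: y(x) = sum_{n>=0} a_n x^n, so y'(x) = sum_{n>=1} n a_n x^(n-1) and y''(x) = sum_{n>=2} n(n-1) a_n x^(n-2).
Substitute into P(x) y'' + Q(x) y' + R(x) y = 0 with P(x) = 1, Q(x) = -x - 1, R(x) = -3, and match powers of x.
Initial conditions: a_0 = -2, a_1 = 3.
Setting the coefficient of each power of x to zero and solving order by order (substituting the coefficients already found):
  x^0: 2 a_2 - a_1 - 3 a_0 = 0  ->  2 a_2 = a_1 + 3 a_0 = -3  ->  a_2 = -3/2
  x^1: 6 a_3 - 2 a_2 - 4 a_1 = 0  ->  6 a_3 = 2 a_2 + 4 a_1 = 9  ->  a_3 = 3/2
  x^2: 12 a_4 - 3 a_3 - 5 a_2 = 0  ->  12 a_4 = 3 a_3 + 5 a_2 = -3  ->  a_4 = -1/4
  x^3: 20 a_5 - 4 a_4 - 6 a_3 = 0  ->  20 a_5 = 4 a_4 + 6 a_3 = 8  ->  a_5 = 2/5
Truncated series: y(x) = -2 + 3 x - (3/2) x^2 + (3/2) x^3 - (1/4) x^4 + (2/5) x^5 + O(x^6).

a_0 = -2; a_1 = 3; a_2 = -3/2; a_3 = 3/2; a_4 = -1/4; a_5 = 2/5


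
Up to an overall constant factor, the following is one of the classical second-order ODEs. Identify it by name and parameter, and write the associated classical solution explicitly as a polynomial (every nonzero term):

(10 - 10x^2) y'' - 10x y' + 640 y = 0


All three coefficients share the factor 10; dividing through by 10 gives  (1 - x^2) y'' - x y' + 64 y = 0.
This matches the Chebyshev equation (1 - x^2) y'' - x y' + n^2 y = 0 (note the -x y' term, not -2x y') with n^2 = 64, so n = 8; the polynomial solution is T_8(x).
With y = sum_k a_k x^k, matching x^k gives (k+2)(k+1) a_{k+2} = (k^2 - n^2) a_k = (k - 8)(k + 8) a_k. The right side vanishes at k = 8, so the series with the parity of 8 terminates at degree 8.
Standard normalization: leading coefficient of T_n is 2^(n-1), so a_8 = 2^7 = 128. Work downward with a_k = (k+1)(k+2) a_{k+2} / ((k - 8)(k + 8)):
  a_6 = (7)(8)(128) / ((6 - 8)(6 + 8)) = 7168/(-28) = -256
  a_4 = (5)(6)(-256) / ((4 - 8)(4 + 8)) = -7680/(-48) = 160
  a_2 = (3)(4)(160) / ((2 - 8)(2 + 8)) = 1920/(-60) = -32
  a_0 = (1)(2)(-32) / ((0 - 8)(0 + 8)) = -64/(-64) = 1
Hence T_8(x) = 128 x^8 - 256 x^6 + 160 x^4 - 32 x^2 + 1.

T_8(x); series = 128 x^8 - 256 x^6 + 160 x^4 - 32 x^2 + 1


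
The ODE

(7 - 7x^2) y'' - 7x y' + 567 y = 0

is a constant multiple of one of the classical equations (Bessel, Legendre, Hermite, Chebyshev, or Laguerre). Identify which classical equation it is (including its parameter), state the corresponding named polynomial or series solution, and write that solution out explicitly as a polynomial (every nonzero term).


All three coefficients share the factor 7; dividing through by 7 gives  (1 - x^2) y'' - x y' + 81 y = 0.
This matches the Chebyshev equation (1 - x^2) y'' - x y' + n^2 y = 0 (note the -x y' term, not -2x y') with n^2 = 81, so n = 9; the polynomial solution is T_9(x).
With y = sum_k a_k x^k, matching x^k gives (k+2)(k+1) a_{k+2} = (k^2 - n^2) a_k = (k - 9)(k + 9) a_k. The right side vanishes at k = 9, so the series with the parity of 9 terminates at degree 9.
Standard normalization: leading coefficient of T_n is 2^(n-1), so a_9 = 2^8 = 256. Work downward with a_k = (k+1)(k+2) a_{k+2} / ((k - 9)(k + 9)):
  a_7 = (8)(9)(256) / ((7 - 9)(7 + 9)) = 18432/(-32) = -576
  a_5 = (6)(7)(-576) / ((5 - 9)(5 + 9)) = -24192/(-56) = 432
  a_3 = (4)(5)(432) / ((3 - 9)(3 + 9)) = 8640/(-72) = -120
  a_1 = (2)(3)(-120) / ((1 - 9)(1 + 9)) = -720/(-80) = 9
Hence T_9(x) = 256 x^9 - 576 x^7 + 432 x^5 - 120 x^3 + 9 x.

T_9(x); series = 256 x^9 - 576 x^7 + 432 x^5 - 120 x^3 + 9 x


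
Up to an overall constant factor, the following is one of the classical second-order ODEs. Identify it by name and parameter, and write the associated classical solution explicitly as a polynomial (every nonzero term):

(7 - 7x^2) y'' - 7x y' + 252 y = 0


All three coefficients share the factor 7; dividing through by 7 gives  (1 - x^2) y'' - x y' + 36 y = 0.
This matches the Chebyshev equation (1 - x^2) y'' - x y' + n^2 y = 0 (note the -x y' term, not -2x y') with n^2 = 36, so n = 6; the polynomial solution is T_6(x).
With y = sum_k a_k x^k, matching x^k gives (k+2)(k+1) a_{k+2} = (k^2 - n^2) a_k = (k - 6)(k + 6) a_k. The right side vanishes at k = 6, so the series with the parity of 6 terminates at degree 6.
Standard normalization: leading coefficient of T_n is 2^(n-1), so a_6 = 2^5 = 32. Work downward with a_k = (k+1)(k+2) a_{k+2} / ((k - 6)(k + 6)):
  a_4 = (5)(6)(32) / ((4 - 6)(4 + 6)) = 960/(-20) = -48
  a_2 = (3)(4)(-48) / ((2 - 6)(2 + 6)) = -576/(-32) = 18
  a_0 = (1)(2)(18) / ((0 - 6)(0 + 6)) = 36/(-36) = -1
Hence T_6(x) = 32 x^6 - 48 x^4 + 18 x^2 - 1.

T_6(x); series = 32 x^6 - 48 x^4 + 18 x^2 - 1


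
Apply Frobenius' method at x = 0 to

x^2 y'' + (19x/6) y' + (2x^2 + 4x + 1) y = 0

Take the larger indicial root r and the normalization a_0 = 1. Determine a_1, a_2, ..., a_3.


Write in Frobenius form y'' + (p(x)/x) y' + (q(x)/x^2) y = 0:
  p(x) = 19/6,  q(x) = 2x^2 + 4x + 1.
Indicial equation: r(r-1) + (19/6) r + (1) = 0 -> roots r_1 = -2/3, r_2 = -3/2.
Take r = r_1 = -2/3. Let y(x) = x^r sum_{n>=0} a_n x^n with a_0 = 1.
Substitute y = x^r sum a_n x^n and match x^{r+n}. The recurrence is
  D(n) a_n + 4 a_{n-1} + 2 a_{n-2} = 0,  where D(n) = (r+n)(r+n-1) + (19/6)(r+n) + (1).
  a_n = [-4 a_{n-1} - 2 a_{n-2}] / D(n).
Since the indicial polynomial factors as (r - r_1)(r - r_2), D(n) = (r_1 + n - r_1)(r_1 + n - r_2) = n(n + 5/6).
Evaluating step by step (a_0 = 1):
  n = 1: D(1) = 1(1 + 5/6) = 11/6; numerator = -4(1) = -4; a_1 = (-4)/(11/6) = -24/11
  n = 2: D(2) = 2(2 + 5/6) = 17/3; numerator = -4(-24/11) - 2(1) = 74/11; a_2 = (74/11)/(17/3) = 222/187
  n = 3: D(3) = 3(3 + 5/6) = 23/2; numerator = -4(222/187) - 2(-24/11) = -72/187; a_3 = (-72/187)/(23/2) = -144/4301

r = -2/3; a_0 = 1; a_1 = -24/11; a_2 = 222/187; a_3 = -144/4301


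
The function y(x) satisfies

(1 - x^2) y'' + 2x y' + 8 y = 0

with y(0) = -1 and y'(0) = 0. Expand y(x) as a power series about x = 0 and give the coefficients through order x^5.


Ansatz: y(x) = sum_{n>=0} a_n x^n, so y'(x) = sum_{n>=1} n a_n x^(n-1) and y''(x) = sum_{n>=2} n(n-1) a_n x^(n-2).
Substitute into P(x) y'' + Q(x) y' + R(x) y = 0 with P(x) = 1 - x^2, Q(x) = 2x, R(x) = 8, and match powers of x.
Initial conditions: a_0 = -1, a_1 = 0.
Setting the coefficient of each power of x to zero and solving order by order (substituting the coefficients already found):
  x^0: 2 a_2 + 8 a_0 = 0  ->  2 a_2 = -8 a_0 = 8  ->  a_2 = 4
  x^1: 6 a_3 + 10 a_1 = 0  ->  6 a_3 = -10 a_1 = 0  ->  a_3 = 0
  x^2: 12 a_4 + 10 a_2 = 0  ->  12 a_4 = -10 a_2 = -40  ->  a_4 = -10/3
  x^3: 20 a_5 + 8 a_3 = 0  ->  20 a_5 = -8 a_3 = 0  ->  a_5 = 0
Truncated series: y(x) = -1 + 4 x^2 - (10/3) x^4 + O(x^6).

a_0 = -1; a_1 = 0; a_2 = 4; a_3 = 0; a_4 = -10/3; a_5 = 0


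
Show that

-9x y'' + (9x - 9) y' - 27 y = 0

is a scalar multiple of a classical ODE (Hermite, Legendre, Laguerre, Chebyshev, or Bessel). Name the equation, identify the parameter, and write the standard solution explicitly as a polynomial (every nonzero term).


All three coefficients share the factor -9; dividing through by -9 gives  x y'' + (1 - x) y' + 3 y = 0.
This matches the Laguerre equation x y'' + (1 - x) y' + n y = 0 with n = 3; the polynomial solution is L_3(x).
With y = sum_k a_k x^k, matching x^k gives (k+1)k a_{k+1} + (k+1) a_{k+1} - k a_k + n a_k = 0, i.e. (k+1)^2 a_{k+1} = (k - n) a_k = (k - 3) a_k. The right side vanishes at k = 3, so the series terminates at degree 3.
Standard normalization L_n(0) = 1 gives a_0 = 1. Work upward with a_{k+1} = (k - 3) a_k / (k+1)^2:
  a_1 = (0 - 3)(1) / 1^2 = -3/1 = -3
  a_2 = (1 - 3)(-3) / 2^2 = 6/4 = 3/2
  a_3 = (2 - 3)(3/2) / 3^2 = (-3/2)/9 = -1/6
Hence L_3(x) = -x^3/6 + 3 x^2/2 - 3 x + 1.

L_3(x); series = -x^3/6 + 3 x^2/2 - 3 x + 1


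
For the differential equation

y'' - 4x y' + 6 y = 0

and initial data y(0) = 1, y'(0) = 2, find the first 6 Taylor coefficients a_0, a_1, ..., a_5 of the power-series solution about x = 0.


Ansatz: y(x) = sum_{n>=0} a_n x^n, so y'(x) = sum_{n>=1} n a_n x^(n-1) and y''(x) = sum_{n>=2} n(n-1) a_n x^(n-2).
Substitute into P(x) y'' + Q(x) y' + R(x) y = 0 with P(x) = 1, Q(x) = -4x, R(x) = 6, and match powers of x.
Initial conditions: a_0 = 1, a_1 = 2.
Setting the coefficient of each power of x to zero and solving order by order (substituting the coefficients already found):
  x^0: 2 a_2 + 6 a_0 = 0  ->  2 a_2 = -6 a_0 = -6  ->  a_2 = -3
  x^1: 6 a_3 + 2 a_1 = 0  ->  6 a_3 = -2 a_1 = -4  ->  a_3 = -2/3
  x^2: 12 a_4 - 2 a_2 = 0  ->  12 a_4 = 2 a_2 = -6  ->  a_4 = -1/2
  x^3: 20 a_5 - 6 a_3 = 0  ->  20 a_5 = 6 a_3 = -4  ->  a_5 = -1/5
Truncated series: y(x) = 1 + 2 x - 3 x^2 - (2/3) x^3 - (1/2) x^4 - (1/5) x^5 + O(x^6).

a_0 = 1; a_1 = 2; a_2 = -3; a_3 = -2/3; a_4 = -1/2; a_5 = -1/5


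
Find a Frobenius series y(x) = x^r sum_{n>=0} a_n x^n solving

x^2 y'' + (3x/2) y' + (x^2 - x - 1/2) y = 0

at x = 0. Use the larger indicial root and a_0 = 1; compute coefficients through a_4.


Write in Frobenius form y'' + (p(x)/x) y' + (q(x)/x^2) y = 0:
  p(x) = 3/2,  q(x) = x^2 - x - 1/2.
Indicial equation: r(r-1) + (3/2) r + (-1/2) = 0 -> roots r_1 = 1/2, r_2 = -1.
Take r = r_1 = 1/2. Let y(x) = x^r sum_{n>=0} a_n x^n with a_0 = 1.
Substitute y = x^r sum a_n x^n and match x^{r+n}. The recurrence is
  D(n) a_n - 1 a_{n-1} + 1 a_{n-2} = 0,  where D(n) = (r+n)(r+n-1) + (3/2)(r+n) + (-1/2).
  a_n = [1 a_{n-1} - 1 a_{n-2}] / D(n).
Since the indicial polynomial factors as (r - r_1)(r - r_2), D(n) = (r_1 + n - r_1)(r_1 + n - r_2) = n(n + 3/2).
Evaluating step by step (a_0 = 1):
  n = 1: D(1) = 1(1 + 3/2) = 5/2; numerator = 1(1) = 1; a_1 = (1)/(5/2) = 2/5
  n = 2: D(2) = 2(2 + 3/2) = 7; numerator = 1(2/5) - 1(1) = -3/5; a_2 = (-3/5)/(7) = -3/35
  n = 3: D(3) = 3(3 + 3/2) = 27/2; numerator = 1(-3/35) - 1(2/5) = -17/35; a_3 = (-17/35)/(27/2) = -34/945
  n = 4: D(4) = 4(4 + 3/2) = 22; numerator = 1(-34/945) - 1(-3/35) = 47/945; a_4 = (47/945)/(22) = 47/20790

r = 1/2; a_0 = 1; a_1 = 2/5; a_2 = -3/35; a_3 = -34/945; a_4 = 47/20790


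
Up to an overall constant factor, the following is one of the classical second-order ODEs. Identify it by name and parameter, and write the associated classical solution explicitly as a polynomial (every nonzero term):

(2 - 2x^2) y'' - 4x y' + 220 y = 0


All three coefficients share the factor 2; dividing through by 2 gives  (1 - x^2) y'' - 2x y' + 110 y = 0.
This matches the Legendre equation (1 - x^2) y'' - 2x y' + n(n+1) y = 0 (note the -2x y' term) with n(n+1) = 110, so n = 10; the polynomial solution is P_10(x).
With y = sum_k a_k x^k, matching x^k gives (k+2)(k+1) a_{k+2} = [k(k+1) - n(n+1)] a_k = (k - 10)(k + 11) a_k. The right side vanishes at k = 10, so the series with the parity of 10 terminates at degree 10.
Standard normalization (P_n(1) = 1): leading coefficient (2n)!/(2^n (n!)^2) = 2432902008176640000/(1024*13168189440000) = 46189/256, so a_10 = 46189/256. Work downward with a_k = (k+1)(k+2) a_{k+2} / ((k - 10)(k + 11)):
  a_8 = (9)(10)(46189/256) / ((8 - 10)(8 + 11)) = (2078505/128)/(-38) = -109395/256
  a_6 = (7)(8)(-109395/256) / ((6 - 10)(6 + 11)) = (-765765/32)/(-68) = 45045/128
  a_4 = (5)(6)(45045/128) / ((4 - 10)(4 + 11)) = (675675/64)/(-90) = -15015/128
  a_2 = (3)(4)(-15015/128) / ((2 - 10)(2 + 11)) = (-45045/32)/(-104) = 3465/256
  a_0 = (1)(2)(3465/256) / ((0 - 10)(0 + 11)) = (3465/128)/(-110) = -63/256
Hence P_10(x) = 46189 x^10/256 - 109395 x^8/256 + 45045 x^6/128 - 15015 x^4/128 + 3465 x^2/256 - 63/256.

P_10(x); series = 46189 x^10/256 - 109395 x^8/256 + 45045 x^6/128 - 15015 x^4/128 + 3465 x^2/256 - 63/256


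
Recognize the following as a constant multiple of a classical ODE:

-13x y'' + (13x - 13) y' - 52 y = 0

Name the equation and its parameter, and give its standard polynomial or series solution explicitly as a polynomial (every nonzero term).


All three coefficients share the factor -13; dividing through by -13 gives  x y'' + (1 - x) y' + 4 y = 0.
This matches the Laguerre equation x y'' + (1 - x) y' + n y = 0 with n = 4; the polynomial solution is L_4(x).
With y = sum_k a_k x^k, matching x^k gives (k+1)k a_{k+1} + (k+1) a_{k+1} - k a_k + n a_k = 0, i.e. (k+1)^2 a_{k+1} = (k - n) a_k = (k - 4) a_k. The right side vanishes at k = 4, so the series terminates at degree 4.
Standard normalization L_n(0) = 1 gives a_0 = 1. Work upward with a_{k+1} = (k - 4) a_k / (k+1)^2:
  a_1 = (0 - 4)(1) / 1^2 = -4/1 = -4
  a_2 = (1 - 4)(-4) / 2^2 = 12/4 = 3
  a_3 = (2 - 4)(3) / 3^2 = -6/9 = -2/3
  a_4 = (3 - 4)(-2/3) / 4^2 = (2/3)/16 = 1/24
Hence L_4(x) = x^4/24 - 2 x^3/3 + 3 x^2 - 4 x + 1.

L_4(x); series = x^4/24 - 2 x^3/3 + 3 x^2 - 4 x + 1


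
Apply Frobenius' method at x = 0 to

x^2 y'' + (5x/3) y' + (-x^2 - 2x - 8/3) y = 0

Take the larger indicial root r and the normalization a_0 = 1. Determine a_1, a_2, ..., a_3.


Write in Frobenius form y'' + (p(x)/x) y' + (q(x)/x^2) y = 0:
  p(x) = 5/3,  q(x) = -x^2 - 2x - 8/3.
Indicial equation: r(r-1) + (5/3) r + (-8/3) = 0 -> roots r_1 = 4/3, r_2 = -2.
Take r = r_1 = 4/3. Let y(x) = x^r sum_{n>=0} a_n x^n with a_0 = 1.
Substitute y = x^r sum a_n x^n and match x^{r+n}. The recurrence is
  D(n) a_n - 2 a_{n-1} - 1 a_{n-2} = 0,  where D(n) = (r+n)(r+n-1) + (5/3)(r+n) + (-8/3).
  a_n = [2 a_{n-1} + 1 a_{n-2}] / D(n).
Since the indicial polynomial factors as (r - r_1)(r - r_2), D(n) = (r_1 + n - r_1)(r_1 + n - r_2) = n(n + 10/3).
Evaluating step by step (a_0 = 1):
  n = 1: D(1) = 1(1 + 10/3) = 13/3; numerator = 2(1) = 2; a_1 = (2)/(13/3) = 6/13
  n = 2: D(2) = 2(2 + 10/3) = 32/3; numerator = 2(6/13) + 1(1) = 25/13; a_2 = (25/13)/(32/3) = 75/416
  n = 3: D(3) = 3(3 + 10/3) = 19; numerator = 2(75/416) + 1(6/13) = 171/208; a_3 = (171/208)/(19) = 9/208

r = 4/3; a_0 = 1; a_1 = 6/13; a_2 = 75/416; a_3 = 9/208


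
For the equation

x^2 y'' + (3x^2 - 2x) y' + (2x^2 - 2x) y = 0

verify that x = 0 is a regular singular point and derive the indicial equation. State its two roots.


Divide by x^2 to reach normal form y'' + P_1(x) y' + P_2(x) y = 0 with P_1(x) = 3 - 2/x and P_2(x) = 2 - 2/x.
x = 0 is a singular point because the y'-coefficient 3 - 2/x has a pole at x = 0 and the y-coefficient 2 - 2/x has a pole at x = 0.
It is a regular singular point because x P_1(x) = p(x) = 3x - 2 and x^2 P_2(x) = q(x) = 2x^2 - 2x are polynomials, hence analytic at x = 0.
p(0) = -2,  q(0) = 0.
Indicial equation: r(r-1) + p(0) r + q(0) = 0, i.e. r^2 + (p(0) - 1) r + q(0) = 0, i.e. r^2 - 3 r = 0.
Discriminant: (-3)^2 - 4(0) = 9, so r = (3 ± 3)/2.
Solving: r_1 = 3, r_2 = 0.

indicial: r^2 - 3 r = 0; roots r_1 = 3, r_2 = 0


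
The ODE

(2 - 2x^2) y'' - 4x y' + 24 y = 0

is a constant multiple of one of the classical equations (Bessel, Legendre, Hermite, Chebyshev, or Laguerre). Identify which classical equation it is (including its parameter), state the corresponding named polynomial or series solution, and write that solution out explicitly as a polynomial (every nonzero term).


All three coefficients share the factor 2; dividing through by 2 gives  (1 - x^2) y'' - 2x y' + 12 y = 0.
This matches the Legendre equation (1 - x^2) y'' - 2x y' + n(n+1) y = 0 (note the -2x y' term) with n(n+1) = 12, so n = 3; the polynomial solution is P_3(x).
With y = sum_k a_k x^k, matching x^k gives (k+2)(k+1) a_{k+2} = [k(k+1) - n(n+1)] a_k = (k - 3)(k + 4) a_k. The right side vanishes at k = 3, so the series with the parity of 3 terminates at degree 3.
Standard normalization (P_n(1) = 1): leading coefficient (2n)!/(2^n (n!)^2) = 720/(8*36) = 5/2, so a_3 = 5/2. Work downward with a_k = (k+1)(k+2) a_{k+2} / ((k - 3)(k + 4)):
  a_1 = (2)(3)(5/2) / ((1 - 3)(1 + 4)) = 15/(-10) = -3/2
Hence P_3(x) = 5 x^3/2 - 3 x/2.

P_3(x); series = 5 x^3/2 - 3 x/2


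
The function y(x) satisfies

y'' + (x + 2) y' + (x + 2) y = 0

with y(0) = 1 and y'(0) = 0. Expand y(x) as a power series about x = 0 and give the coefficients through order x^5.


Ansatz: y(x) = sum_{n>=0} a_n x^n, so y'(x) = sum_{n>=1} n a_n x^(n-1) and y''(x) = sum_{n>=2} n(n-1) a_n x^(n-2).
Substitute into P(x) y'' + Q(x) y' + R(x) y = 0 with P(x) = 1, Q(x) = x + 2, R(x) = x + 2, and match powers of x.
Initial conditions: a_0 = 1, a_1 = 0.
Setting the coefficient of each power of x to zero and solving order by order (substituting the coefficients already found):
  x^0: 2 a_2 + 2 a_1 + 2 a_0 = 0  ->  2 a_2 = -2 a_1 - 2 a_0 = -2  ->  a_2 = -1
  x^1: 6 a_3 + 4 a_2 + 3 a_1 + a_0 = 0  ->  6 a_3 = -4 a_2 - 3 a_1 - a_0 = 3  ->  a_3 = 1/2
  x^2: 12 a_4 + 6 a_3 + 4 a_2 + a_1 = 0  ->  12 a_4 = -6 a_3 - 4 a_2 - a_1 = 1  ->  a_4 = 1/12
  x^3: 20 a_5 + 8 a_4 + 5 a_3 + a_2 = 0  ->  20 a_5 = -8 a_4 - 5 a_3 - a_2 = -13/6  ->  a_5 = -13/120
Truncated series: y(x) = 1 - x^2 + (1/2) x^3 + (1/12) x^4 - (13/120) x^5 + O(x^6).

a_0 = 1; a_1 = 0; a_2 = -1; a_3 = 1/2; a_4 = 1/12; a_5 = -13/120


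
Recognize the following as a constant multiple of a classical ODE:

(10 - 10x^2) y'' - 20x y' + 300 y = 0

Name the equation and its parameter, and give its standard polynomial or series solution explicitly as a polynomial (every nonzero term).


All three coefficients share the factor 10; dividing through by 10 gives  (1 - x^2) y'' - 2x y' + 30 y = 0.
This matches the Legendre equation (1 - x^2) y'' - 2x y' + n(n+1) y = 0 (note the -2x y' term) with n(n+1) = 30, so n = 5; the polynomial solution is P_5(x).
With y = sum_k a_k x^k, matching x^k gives (k+2)(k+1) a_{k+2} = [k(k+1) - n(n+1)] a_k = (k - 5)(k + 6) a_k. The right side vanishes at k = 5, so the series with the parity of 5 terminates at degree 5.
Standard normalization (P_n(1) = 1): leading coefficient (2n)!/(2^n (n!)^2) = 3628800/(32*14400) = 63/8, so a_5 = 63/8. Work downward with a_k = (k+1)(k+2) a_{k+2} / ((k - 5)(k + 6)):
  a_3 = (4)(5)(63/8) / ((3 - 5)(3 + 6)) = (315/2)/(-18) = -35/4
  a_1 = (2)(3)(-35/4) / ((1 - 5)(1 + 6)) = (-105/2)/(-28) = 15/8
Hence P_5(x) = 63 x^5/8 - 35 x^3/4 + 15 x/8.

P_5(x); series = 63 x^5/8 - 35 x^3/4 + 15 x/8


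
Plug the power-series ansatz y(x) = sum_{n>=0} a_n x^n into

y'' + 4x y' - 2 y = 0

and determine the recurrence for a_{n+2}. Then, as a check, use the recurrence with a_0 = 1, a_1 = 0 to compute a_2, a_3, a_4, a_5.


Substitute y = sum_n a_n x^n.
y''(x) has coefficient (n+2)(n+1) a_{n+2} at x^n;
4 x y'(x) has coefficient 4 n a_n at x^n (shift);
-2 y(x) has coefficient -2 a_n at x^n.
Matching x^n: (n+2)(n+1) a_{n+2} + (4n - 2) a_n = 0.
Thus a_{n+2} = (-4n + 2) / ((n+1)(n+2)) * a_n.

Check with a_0 = 1, a_1 = 0 (apply the recurrence for n = 0, 1, 2, 3): a_0 = 1, a_1 = 0, a_2 = 1, a_3 = 0, a_4 = -1/2, a_5 = 0.

a_(n+2) = (-4n + 2) / ((n+1)(n+2)) * a_n; check: a_0 = 1, a_1 = 0, a_2 = 1, a_3 = 0, a_4 = -1/2, a_5 = 0


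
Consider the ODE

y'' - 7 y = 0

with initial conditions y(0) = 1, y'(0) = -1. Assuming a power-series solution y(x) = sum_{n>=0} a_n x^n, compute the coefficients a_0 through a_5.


Ansatz: y(x) = sum_{n>=0} a_n x^n, so y'(x) = sum_{n>=1} n a_n x^(n-1) and y''(x) = sum_{n>=2} n(n-1) a_n x^(n-2).
Substitute into P(x) y'' + Q(x) y' + R(x) y = 0 with P(x) = 1, Q(x) = 0, R(x) = -7, and match powers of x.
Initial conditions: a_0 = 1, a_1 = -1.
Setting the coefficient of each power of x to zero and solving order by order (substituting the coefficients already found):
  x^0: 2 a_2 - 7 a_0 = 0  ->  2 a_2 = 7 a_0 = 7  ->  a_2 = 7/2
  x^1: 6 a_3 - 7 a_1 = 0  ->  6 a_3 = 7 a_1 = -7  ->  a_3 = -7/6
  x^2: 12 a_4 - 7 a_2 = 0  ->  12 a_4 = 7 a_2 = 49/2  ->  a_4 = 49/24
  x^3: 20 a_5 - 7 a_3 = 0  ->  20 a_5 = 7 a_3 = -49/6  ->  a_5 = -49/120
Truncated series: y(x) = 1 - x + (7/2) x^2 - (7/6) x^3 + (49/24) x^4 - (49/120) x^5 + O(x^6).

a_0 = 1; a_1 = -1; a_2 = 7/2; a_3 = -7/6; a_4 = 49/24; a_5 = -49/120


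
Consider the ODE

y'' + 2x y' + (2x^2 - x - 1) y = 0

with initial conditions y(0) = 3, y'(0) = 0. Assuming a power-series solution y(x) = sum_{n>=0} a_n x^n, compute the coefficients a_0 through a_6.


Ansatz: y(x) = sum_{n>=0} a_n x^n, so y'(x) = sum_{n>=1} n a_n x^(n-1) and y''(x) = sum_{n>=2} n(n-1) a_n x^(n-2).
Substitute into P(x) y'' + Q(x) y' + R(x) y = 0 with P(x) = 1, Q(x) = 2x, R(x) = 2x^2 - x - 1, and match powers of x.
Initial conditions: a_0 = 3, a_1 = 0.
Setting the coefficient of each power of x to zero and solving order by order (substituting the coefficients already found):
  x^0: 2 a_2 - a_0 = 0  ->  2 a_2 = a_0 = 3  ->  a_2 = 3/2
  x^1: 6 a_3 + a_1 - a_0 = 0  ->  6 a_3 = -a_1 + a_0 = 3  ->  a_3 = 1/2
  x^2: 12 a_4 + 3 a_2 - a_1 + 2 a_0 = 0  ->  12 a_4 = -3 a_2 + a_1 - 2 a_0 = -21/2  ->  a_4 = -7/8
  x^3: 20 a_5 + 5 a_3 - a_2 + 2 a_1 = 0  ->  20 a_5 = -5 a_3 + a_2 - 2 a_1 = -1  ->  a_5 = -1/20
  x^4: 30 a_6 + 7 a_4 - a_3 + 2 a_2 = 0  ->  30 a_6 = -7 a_4 + a_3 - 2 a_2 = 29/8  ->  a_6 = 29/240
Truncated series: y(x) = 3 + (3/2) x^2 + (1/2) x^3 - (7/8) x^4 - (1/20) x^5 + (29/240) x^6 + O(x^7).

a_0 = 3; a_1 = 0; a_2 = 3/2; a_3 = 1/2; a_4 = -7/8; a_5 = -1/20; a_6 = 29/240


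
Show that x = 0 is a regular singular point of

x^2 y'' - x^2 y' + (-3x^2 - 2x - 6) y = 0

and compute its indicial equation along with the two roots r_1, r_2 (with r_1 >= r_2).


Divide by x^2 to reach normal form y'' + P_1(x) y' + P_2(x) y = 0 with P_1(x) = -1 and P_2(x) = -3 - 2/x - 6/x^2.
x = 0 is a singular point because the y-coefficient -3 - 2/x - 6/x^2 has a pole at x = 0.
It is a regular singular point because x P_1(x) = p(x) = -x and x^2 P_2(x) = q(x) = -3x^2 - 2x - 6 are polynomials, hence analytic at x = 0.
p(0) = 0,  q(0) = -6.
Indicial equation: r(r-1) + p(0) r + q(0) = 0, i.e. r^2 + (p(0) - 1) r + q(0) = 0, i.e. r^2 - 1 r - 6 = 0.
Discriminant: (-1)^2 - 4(-6) = 25, so r = (1 ± 5)/2.
Solving: r_1 = 3, r_2 = -2.

indicial: r^2 - 1 r - 6 = 0; roots r_1 = 3, r_2 = -2


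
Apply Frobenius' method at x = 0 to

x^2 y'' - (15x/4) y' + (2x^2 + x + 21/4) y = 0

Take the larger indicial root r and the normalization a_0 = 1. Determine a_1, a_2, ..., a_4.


Write in Frobenius form y'' + (p(x)/x) y' + (q(x)/x^2) y = 0:
  p(x) = -15/4,  q(x) = 2x^2 + x + 21/4.
Indicial equation: r(r-1) + (-15/4) r + (21/4) = 0 -> roots r_1 = 3, r_2 = 7/4.
Take r = r_1 = 3. Let y(x) = x^r sum_{n>=0} a_n x^n with a_0 = 1.
Substitute y = x^r sum a_n x^n and match x^{r+n}. The recurrence is
  D(n) a_n + 1 a_{n-1} + 2 a_{n-2} = 0,  where D(n) = (r+n)(r+n-1) + (-15/4)(r+n) + (21/4).
  a_n = [-1 a_{n-1} - 2 a_{n-2}] / D(n).
Since the indicial polynomial factors as (r - r_1)(r - r_2), D(n) = (r_1 + n - r_1)(r_1 + n - r_2) = n(n + 5/4).
Evaluating step by step (a_0 = 1):
  n = 1: D(1) = 1(1 + 5/4) = 9/4; numerator = -1(1) = -1; a_1 = (-1)/(9/4) = -4/9
  n = 2: D(2) = 2(2 + 5/4) = 13/2; numerator = -1(-4/9) - 2(1) = -14/9; a_2 = (-14/9)/(13/2) = -28/117
  n = 3: D(3) = 3(3 + 5/4) = 51/4; numerator = -1(-28/117) - 2(-4/9) = 44/39; a_3 = (44/39)/(51/4) = 176/1989
  n = 4: D(4) = 4(4 + 5/4) = 21; numerator = -1(176/1989) - 2(-28/117) = 776/1989; a_4 = (776/1989)/(21) = 776/41769

r = 3; a_0 = 1; a_1 = -4/9; a_2 = -28/117; a_3 = 176/1989; a_4 = 776/41769


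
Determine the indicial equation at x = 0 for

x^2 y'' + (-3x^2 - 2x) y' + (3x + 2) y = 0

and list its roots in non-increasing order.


Divide by x^2 to reach normal form y'' + P_1(x) y' + P_2(x) y = 0 with P_1(x) = -3 - 2/x and P_2(x) = 3/x + 2/x^2.
x = 0 is a singular point because the y'-coefficient -3 - 2/x has a pole at x = 0 and the y-coefficient 3/x + 2/x^2 has a pole at x = 0.
It is a regular singular point because x P_1(x) = p(x) = -3x - 2 and x^2 P_2(x) = q(x) = 3x + 2 are polynomials, hence analytic at x = 0.
p(0) = -2,  q(0) = 2.
Indicial equation: r(r-1) + p(0) r + q(0) = 0, i.e. r^2 + (p(0) - 1) r + q(0) = 0, i.e. r^2 - 3 r + 2 = 0.
Discriminant: (-3)^2 - 4(2) = 1, so r = (3 ± 1)/2.
Solving: r_1 = 2, r_2 = 1.

indicial: r^2 - 3 r + 2 = 0; roots r_1 = 2, r_2 = 1


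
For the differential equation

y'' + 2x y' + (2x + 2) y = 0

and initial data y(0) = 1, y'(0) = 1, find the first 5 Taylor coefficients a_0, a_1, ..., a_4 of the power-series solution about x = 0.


Ansatz: y(x) = sum_{n>=0} a_n x^n, so y'(x) = sum_{n>=1} n a_n x^(n-1) and y''(x) = sum_{n>=2} n(n-1) a_n x^(n-2).
Substitute into P(x) y'' + Q(x) y' + R(x) y = 0 with P(x) = 1, Q(x) = 2x, R(x) = 2x + 2, and match powers of x.
Initial conditions: a_0 = 1, a_1 = 1.
Setting the coefficient of each power of x to zero and solving order by order (substituting the coefficients already found):
  x^0: 2 a_2 + 2 a_0 = 0  ->  2 a_2 = -2 a_0 = -2  ->  a_2 = -1
  x^1: 6 a_3 + 4 a_1 + 2 a_0 = 0  ->  6 a_3 = -4 a_1 - 2 a_0 = -6  ->  a_3 = -1
  x^2: 12 a_4 + 6 a_2 + 2 a_1 = 0  ->  12 a_4 = -6 a_2 - 2 a_1 = 4  ->  a_4 = 1/3
Truncated series: y(x) = 1 + x - x^2 - x^3 + (1/3) x^4 + O(x^5).

a_0 = 1; a_1 = 1; a_2 = -1; a_3 = -1; a_4 = 1/3


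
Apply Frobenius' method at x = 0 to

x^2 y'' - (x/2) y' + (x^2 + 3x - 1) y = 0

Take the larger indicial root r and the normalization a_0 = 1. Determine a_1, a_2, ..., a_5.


Write in Frobenius form y'' + (p(x)/x) y' + (q(x)/x^2) y = 0:
  p(x) = -1/2,  q(x) = x^2 + 3x - 1.
Indicial equation: r(r-1) + (-1/2) r + (-1) = 0 -> roots r_1 = 2, r_2 = -1/2.
Take r = r_1 = 2. Let y(x) = x^r sum_{n>=0} a_n x^n with a_0 = 1.
Substitute y = x^r sum a_n x^n and match x^{r+n}. The recurrence is
  D(n) a_n + 3 a_{n-1} + 1 a_{n-2} = 0,  where D(n) = (r+n)(r+n-1) + (-1/2)(r+n) + (-1).
  a_n = [-3 a_{n-1} - 1 a_{n-2}] / D(n).
Since the indicial polynomial factors as (r - r_1)(r - r_2), D(n) = (r_1 + n - r_1)(r_1 + n - r_2) = n(n + 5/2).
Evaluating step by step (a_0 = 1):
  n = 1: D(1) = 1(1 + 5/2) = 7/2; numerator = -3(1) = -3; a_1 = (-3)/(7/2) = -6/7
  n = 2: D(2) = 2(2 + 5/2) = 9; numerator = -3(-6/7) - 1(1) = 11/7; a_2 = (11/7)/(9) = 11/63
  n = 3: D(3) = 3(3 + 5/2) = 33/2; numerator = -3(11/63) - 1(-6/7) = 1/3; a_3 = (1/3)/(33/2) = 2/99
  n = 4: D(4) = 4(4 + 5/2) = 26; numerator = -3(2/99) - 1(11/63) = -163/693; a_4 = (-163/693)/(26) = -163/18018
  n = 5: D(5) = 5(5 + 5/2) = 75/2; numerator = -3(-163/18018) - 1(2/99) = 125/18018; a_5 = (125/18018)/(75/2) = 5/27027

r = 2; a_0 = 1; a_1 = -6/7; a_2 = 11/63; a_3 = 2/99; a_4 = -163/18018; a_5 = 5/27027


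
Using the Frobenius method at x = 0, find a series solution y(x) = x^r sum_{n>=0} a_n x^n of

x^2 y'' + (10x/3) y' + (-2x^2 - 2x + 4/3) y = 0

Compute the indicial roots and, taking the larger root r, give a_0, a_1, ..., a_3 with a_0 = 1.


Write in Frobenius form y'' + (p(x)/x) y' + (q(x)/x^2) y = 0:
  p(x) = 10/3,  q(x) = -2x^2 - 2x + 4/3.
Indicial equation: r(r-1) + (10/3) r + (4/3) = 0 -> roots r_1 = -1, r_2 = -4/3.
Take r = r_1 = -1. Let y(x) = x^r sum_{n>=0} a_n x^n with a_0 = 1.
Substitute y = x^r sum a_n x^n and match x^{r+n}. The recurrence is
  D(n) a_n - 2 a_{n-1} - 2 a_{n-2} = 0,  where D(n) = (r+n)(r+n-1) + (10/3)(r+n) + (4/3).
  a_n = [2 a_{n-1} + 2 a_{n-2}] / D(n).
Since the indicial polynomial factors as (r - r_1)(r - r_2), D(n) = (r_1 + n - r_1)(r_1 + n - r_2) = n(n + 1/3).
Evaluating step by step (a_0 = 1):
  n = 1: D(1) = 1(1 + 1/3) = 4/3; numerator = 2(1) = 2; a_1 = (2)/(4/3) = 3/2
  n = 2: D(2) = 2(2 + 1/3) = 14/3; numerator = 2(3/2) + 2(1) = 5; a_2 = (5)/(14/3) = 15/14
  n = 3: D(3) = 3(3 + 1/3) = 10; numerator = 2(15/14) + 2(3/2) = 36/7; a_3 = (36/7)/(10) = 18/35

r = -1; a_0 = 1; a_1 = 3/2; a_2 = 15/14; a_3 = 18/35
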